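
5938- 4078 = 1860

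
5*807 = 4035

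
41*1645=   67445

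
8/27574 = 4/13787 = 0.00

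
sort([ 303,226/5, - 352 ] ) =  [ - 352, 226/5, 303 ]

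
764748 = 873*876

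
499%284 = 215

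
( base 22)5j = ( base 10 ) 129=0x81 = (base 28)4H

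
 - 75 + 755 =680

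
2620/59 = 2620/59 = 44.41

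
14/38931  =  14/38931 = 0.00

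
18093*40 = 723720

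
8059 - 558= 7501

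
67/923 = 67/923 = 0.07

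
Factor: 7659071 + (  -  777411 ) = 6881660 = 2^2*5^1*344083^1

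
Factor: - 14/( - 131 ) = 2^1*7^1*131^( - 1)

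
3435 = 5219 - 1784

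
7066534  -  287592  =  6778942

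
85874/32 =2683+9/16 = 2683.56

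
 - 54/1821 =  - 1 + 589/607 = -  0.03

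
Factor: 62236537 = 11^1*5657867^1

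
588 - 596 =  - 8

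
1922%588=158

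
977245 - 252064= 725181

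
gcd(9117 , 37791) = 9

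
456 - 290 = 166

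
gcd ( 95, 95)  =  95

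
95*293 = 27835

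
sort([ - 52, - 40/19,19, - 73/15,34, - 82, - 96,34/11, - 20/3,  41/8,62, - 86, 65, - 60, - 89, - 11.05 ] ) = [ - 96,-89, - 86, - 82, - 60, - 52, - 11.05, - 20/3, - 73/15, - 40/19,34/11,41/8,19, 34, 62, 65]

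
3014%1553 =1461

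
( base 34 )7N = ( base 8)405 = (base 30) 8l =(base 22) BJ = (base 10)261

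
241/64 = 241/64 = 3.77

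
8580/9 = 2860/3 = 953.33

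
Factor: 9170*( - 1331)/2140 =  -2^( - 1)*7^1*11^3 * 107^( - 1)*131^1  =  - 1220527/214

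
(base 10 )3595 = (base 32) 3gb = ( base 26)587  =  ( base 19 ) 9I4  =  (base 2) 111000001011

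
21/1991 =21/1991 = 0.01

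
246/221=1 + 25/221 = 1.11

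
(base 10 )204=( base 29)71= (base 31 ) 6I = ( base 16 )cc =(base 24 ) 8c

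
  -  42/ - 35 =1 + 1/5 = 1.20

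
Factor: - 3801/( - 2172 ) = 2^( - 2)*7^1=7/4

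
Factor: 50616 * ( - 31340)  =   - 1586305440=- 2^5 * 3^2*5^1 * 19^1 * 37^1*1567^1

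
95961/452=212+137/452 = 212.30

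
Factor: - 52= - 2^2  *13^1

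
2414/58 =41 + 18/29=41.62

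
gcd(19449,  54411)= 3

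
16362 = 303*54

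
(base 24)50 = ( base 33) 3l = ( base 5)440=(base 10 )120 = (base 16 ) 78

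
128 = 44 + 84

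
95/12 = 95/12 = 7.92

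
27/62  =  27/62= 0.44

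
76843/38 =76843/38 = 2022.18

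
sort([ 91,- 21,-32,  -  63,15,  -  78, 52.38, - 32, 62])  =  [-78, - 63,  -  32, - 32,-21,15, 52.38, 62,91 ]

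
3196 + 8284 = 11480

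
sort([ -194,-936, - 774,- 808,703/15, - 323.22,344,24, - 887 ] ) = [ - 936 , - 887,- 808,- 774, -323.22,  -  194 , 24,703/15, 344]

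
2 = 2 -0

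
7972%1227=610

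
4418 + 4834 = 9252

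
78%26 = 0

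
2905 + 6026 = 8931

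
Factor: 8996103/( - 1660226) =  - 2^( - 1) * 3^5 * 643^(- 1 )*1291^ ( - 1)*37021^1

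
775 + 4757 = 5532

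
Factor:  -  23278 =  - 2^1 * 103^1  *  113^1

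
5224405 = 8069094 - 2844689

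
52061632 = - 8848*(-5884 ) 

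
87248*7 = 610736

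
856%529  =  327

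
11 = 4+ 7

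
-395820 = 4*( - 98955 )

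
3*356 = 1068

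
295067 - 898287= -603220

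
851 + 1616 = 2467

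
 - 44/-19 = 44/19 = 2.32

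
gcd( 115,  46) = 23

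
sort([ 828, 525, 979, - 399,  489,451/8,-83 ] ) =[ - 399,-83, 451/8,489,525, 828,979]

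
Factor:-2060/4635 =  - 4/9=- 2^2*3^(  -  2) 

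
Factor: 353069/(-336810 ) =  - 2^( -1 )*3^( - 1)*5^( - 1)*103^(- 1 )*109^( - 1)*353069^1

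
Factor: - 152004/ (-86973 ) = 956/547 = 2^2*239^1*547^( - 1 ) 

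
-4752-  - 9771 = 5019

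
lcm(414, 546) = 37674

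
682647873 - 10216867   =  672431006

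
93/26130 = 31/8710=0.00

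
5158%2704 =2454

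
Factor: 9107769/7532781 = 3035923/2510927 = 11^1*29^1  *  31^1*307^1 * 2510927^( - 1)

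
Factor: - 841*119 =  - 7^1 *17^1* 29^2 = - 100079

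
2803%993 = 817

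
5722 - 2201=3521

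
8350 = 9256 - 906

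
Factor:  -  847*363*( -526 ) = 2^1*3^1 * 7^1*11^4*263^1 = 161724486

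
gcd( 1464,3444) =12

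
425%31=22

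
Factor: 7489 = 7489^1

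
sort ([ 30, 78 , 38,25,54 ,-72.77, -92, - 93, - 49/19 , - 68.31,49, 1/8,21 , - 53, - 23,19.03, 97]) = [-93 , - 92, - 72.77, - 68.31, - 53, - 23, - 49/19,1/8,19.03, 21,25,30,38, 49,54,  78,97]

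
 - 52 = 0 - 52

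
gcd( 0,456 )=456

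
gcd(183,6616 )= 1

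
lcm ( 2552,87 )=7656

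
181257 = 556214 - 374957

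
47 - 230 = - 183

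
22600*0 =0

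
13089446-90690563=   -77601117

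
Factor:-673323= - 3^1*7^1 * 32063^1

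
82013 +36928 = 118941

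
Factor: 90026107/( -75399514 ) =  - 2^( - 1)*5087^( - 1 ) * 7411^( - 1 )*90026107^1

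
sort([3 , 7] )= [3, 7]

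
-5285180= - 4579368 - 705812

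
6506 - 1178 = 5328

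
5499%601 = 90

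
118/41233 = 118/41233= 0.00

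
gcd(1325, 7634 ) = 1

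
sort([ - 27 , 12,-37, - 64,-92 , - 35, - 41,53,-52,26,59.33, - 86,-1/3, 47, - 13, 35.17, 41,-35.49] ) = [ - 92, - 86,-64 ,-52,  -  41, - 37,-35.49, - 35, - 27, - 13, - 1/3, 12, 26,35.17,41, 47,53 , 59.33]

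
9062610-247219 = 8815391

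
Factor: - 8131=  - 47^1*173^1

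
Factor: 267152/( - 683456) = -2^(-2)*181^( - 1 ) *283^1 = -283/724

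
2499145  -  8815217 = -6316072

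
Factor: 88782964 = 2^2  *59^1*376199^1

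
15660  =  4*3915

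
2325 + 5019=7344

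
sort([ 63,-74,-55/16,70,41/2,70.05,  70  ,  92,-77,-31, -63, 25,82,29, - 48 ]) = [- 77, - 74 , - 63, - 48, - 31, - 55/16,41/2,25, 29,63, 70  ,  70,  70.05,82,92]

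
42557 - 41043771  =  -41001214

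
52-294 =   -  242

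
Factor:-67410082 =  - 2^1*3821^1*8821^1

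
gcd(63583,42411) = 67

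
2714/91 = 29 + 75/91 = 29.82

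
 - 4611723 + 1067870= -3543853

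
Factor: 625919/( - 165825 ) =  - 3^(-2)*5^(  -  2 )*7^1*11^( - 1)*67^ ( - 1 )*89417^1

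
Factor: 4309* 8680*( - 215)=- 2^3*5^2*7^1* 31^2*43^1*139^1=- 8041455800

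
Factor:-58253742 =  - 2^1*3^4*109^1*3299^1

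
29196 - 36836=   -  7640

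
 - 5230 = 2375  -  7605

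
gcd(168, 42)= 42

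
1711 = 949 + 762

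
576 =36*16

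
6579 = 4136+2443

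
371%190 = 181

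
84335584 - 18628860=65706724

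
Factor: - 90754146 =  - 2^1 * 3^2*7^1*19^1*167^1* 227^1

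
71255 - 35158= 36097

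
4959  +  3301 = 8260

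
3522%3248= 274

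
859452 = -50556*( - 17)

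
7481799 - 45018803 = - 37537004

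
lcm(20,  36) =180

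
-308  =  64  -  372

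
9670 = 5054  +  4616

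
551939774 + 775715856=1327655630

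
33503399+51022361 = 84525760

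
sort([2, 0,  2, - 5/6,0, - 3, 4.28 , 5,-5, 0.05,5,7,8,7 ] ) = [ - 5, - 3 ,-5/6,0,  0,0.05,2, 2,4.28,5,5,7, 7 , 8]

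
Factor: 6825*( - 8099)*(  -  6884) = 2^2 * 3^1 * 5^2  *  7^2 * 13^2*89^1 * 1721^1= 380517746700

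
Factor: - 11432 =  - 2^3*1429^1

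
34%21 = 13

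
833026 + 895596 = 1728622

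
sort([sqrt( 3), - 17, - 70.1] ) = [- 70.1, - 17 , sqrt(3) ]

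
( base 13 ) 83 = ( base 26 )43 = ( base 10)107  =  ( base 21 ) 52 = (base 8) 153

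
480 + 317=797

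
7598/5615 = 7598/5615= 1.35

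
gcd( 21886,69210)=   2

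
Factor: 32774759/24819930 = 2^(-1 )*3^(-2)*5^(- 1)*17^1 * 131^1*211^ ( - 1 ) * 1307^( - 1 )*14717^1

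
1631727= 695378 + 936349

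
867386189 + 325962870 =1193349059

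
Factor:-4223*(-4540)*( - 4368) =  - 83745130560 = - 2^6*3^1*5^1 *7^1*13^1*41^1 * 103^1*227^1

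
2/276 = 1/138 = 0.01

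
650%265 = 120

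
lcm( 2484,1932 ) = 17388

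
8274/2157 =3 + 601/719 = 3.84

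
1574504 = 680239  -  -894265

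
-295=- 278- 17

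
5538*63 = 348894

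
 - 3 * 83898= -251694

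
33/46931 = 33/46931 = 0.00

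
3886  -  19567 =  - 15681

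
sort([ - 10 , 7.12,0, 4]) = [ - 10,  0  ,  4,7.12]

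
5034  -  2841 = 2193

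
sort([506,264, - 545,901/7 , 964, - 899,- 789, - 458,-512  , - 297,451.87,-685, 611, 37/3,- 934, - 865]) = [ - 934, - 899,  -  865,-789, - 685,-545, - 512,  -  458, - 297, 37/3, 901/7,264,451.87, 506, 611,964]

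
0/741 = 0 =0.00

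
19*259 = 4921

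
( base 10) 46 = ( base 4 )232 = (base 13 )37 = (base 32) 1e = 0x2e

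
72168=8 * 9021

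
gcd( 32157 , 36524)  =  397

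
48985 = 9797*5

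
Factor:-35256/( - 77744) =2^(-1) * 3^1 * 13^1*43^ (-1 )=39/86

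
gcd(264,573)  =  3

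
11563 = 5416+6147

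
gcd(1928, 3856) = 1928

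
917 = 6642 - 5725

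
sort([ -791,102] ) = [ - 791,  102 ]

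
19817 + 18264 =38081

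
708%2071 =708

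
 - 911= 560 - 1471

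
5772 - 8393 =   -  2621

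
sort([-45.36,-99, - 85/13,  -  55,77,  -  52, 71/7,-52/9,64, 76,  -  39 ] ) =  [-99,-55, - 52, - 45.36  , - 39, -85/13, - 52/9, 71/7, 64, 76, 77 ]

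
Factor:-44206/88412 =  -1/2 = -  2^ ( - 1 ) 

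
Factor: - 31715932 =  - 2^2*191^1 * 41513^1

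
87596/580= 151 + 4/145 =151.03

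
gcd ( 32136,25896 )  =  312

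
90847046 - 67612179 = 23234867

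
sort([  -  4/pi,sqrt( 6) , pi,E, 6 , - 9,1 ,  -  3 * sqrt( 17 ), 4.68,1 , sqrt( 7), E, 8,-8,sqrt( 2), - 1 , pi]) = [-3 * sqrt( 17), - 9, - 8, -4/pi,  -  1 , 1 , 1,sqrt( 2),  sqrt( 6 ), sqrt(7 ), E, E,pi , pi , 4.68,6, 8] 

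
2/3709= 2/3709 = 0.00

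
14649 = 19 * 771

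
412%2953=412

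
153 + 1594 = 1747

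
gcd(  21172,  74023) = 79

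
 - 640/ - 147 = 640/147 = 4.35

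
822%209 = 195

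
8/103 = 8/103 = 0.08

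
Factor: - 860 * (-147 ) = 2^2*3^1*5^1*7^2*43^1 = 126420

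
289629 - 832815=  - 543186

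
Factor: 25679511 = 3^5*11^1*13^1*739^1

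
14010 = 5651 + 8359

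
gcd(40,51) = 1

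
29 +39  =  68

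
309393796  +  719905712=1029299508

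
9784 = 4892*2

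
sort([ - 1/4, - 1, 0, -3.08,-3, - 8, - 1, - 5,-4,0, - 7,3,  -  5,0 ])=[-8, -7,-5, - 5,-4, - 3.08, - 3,  -  1 , - 1, - 1/4,0,  0, 0, 3]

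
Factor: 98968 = 2^3*89^1*139^1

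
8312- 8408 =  - 96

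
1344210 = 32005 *42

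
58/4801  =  58/4801 = 0.01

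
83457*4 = 333828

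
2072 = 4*518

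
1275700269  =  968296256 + 307404013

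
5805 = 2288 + 3517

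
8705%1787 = 1557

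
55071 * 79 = 4350609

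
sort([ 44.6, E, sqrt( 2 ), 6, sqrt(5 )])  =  [ sqrt (2), sqrt(5), E, 6, 44.6 ]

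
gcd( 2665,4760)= 5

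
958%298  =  64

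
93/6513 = 31/2171 = 0.01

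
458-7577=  - 7119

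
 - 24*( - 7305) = 175320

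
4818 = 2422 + 2396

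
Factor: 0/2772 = 0 = 0^1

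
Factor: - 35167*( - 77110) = 2711727370 = 2^1*5^1*11^2* 23^1 *139^1 * 701^1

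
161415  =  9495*17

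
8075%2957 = 2161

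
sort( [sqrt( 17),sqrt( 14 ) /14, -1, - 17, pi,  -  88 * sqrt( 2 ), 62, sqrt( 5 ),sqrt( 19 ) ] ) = [ - 88*sqrt(2 ), - 17, - 1,sqrt(14 )/14, sqrt ( 5),pi,sqrt(17),sqrt(19), 62] 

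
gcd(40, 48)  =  8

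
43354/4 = 10838 + 1/2 = 10838.50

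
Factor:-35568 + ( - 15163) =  - 50731 = -97^1*523^1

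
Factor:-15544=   -  2^3*29^1*67^1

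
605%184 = 53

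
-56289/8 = -7037 + 7/8 = - 7036.12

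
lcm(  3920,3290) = 184240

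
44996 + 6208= 51204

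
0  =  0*3289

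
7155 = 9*795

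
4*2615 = 10460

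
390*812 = 316680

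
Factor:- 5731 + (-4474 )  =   - 10205=- 5^1*13^1*157^1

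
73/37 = 73/37 = 1.97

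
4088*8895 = 36362760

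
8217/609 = 2739/203 = 13.49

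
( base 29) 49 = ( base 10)125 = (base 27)4H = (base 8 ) 175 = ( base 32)3t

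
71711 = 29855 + 41856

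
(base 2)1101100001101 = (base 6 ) 52021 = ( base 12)4011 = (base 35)5MU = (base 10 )6925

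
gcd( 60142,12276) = 2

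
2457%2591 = 2457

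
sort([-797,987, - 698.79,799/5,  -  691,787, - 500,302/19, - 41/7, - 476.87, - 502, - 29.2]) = [ - 797, - 698.79, - 691,-502, - 500, - 476.87 ,  -  29.2, - 41/7,302/19,799/5, 787, 987]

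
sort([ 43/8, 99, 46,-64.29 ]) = [ - 64.29, 43/8, 46,  99] 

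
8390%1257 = 848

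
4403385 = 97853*45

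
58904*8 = 471232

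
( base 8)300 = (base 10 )192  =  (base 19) a2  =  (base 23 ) 88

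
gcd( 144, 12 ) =12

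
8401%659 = 493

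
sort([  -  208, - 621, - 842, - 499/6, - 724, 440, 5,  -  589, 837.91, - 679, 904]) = [- 842, - 724,  -  679, - 621,  -  589, - 208, - 499/6,  5,440, 837.91,904 ]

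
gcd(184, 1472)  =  184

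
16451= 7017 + 9434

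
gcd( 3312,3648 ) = 48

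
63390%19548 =4746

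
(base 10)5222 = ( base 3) 21011102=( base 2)1010001100110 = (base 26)7IM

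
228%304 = 228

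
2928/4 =732=732.00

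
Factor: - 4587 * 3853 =-3^1 * 11^1 * 139^1 * 3853^1 = -17673711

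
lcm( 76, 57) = 228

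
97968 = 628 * 156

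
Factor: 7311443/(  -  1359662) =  - 2^(-1)*31^1*53^ (  -  1) * 101^( - 1 )*127^(-1)*227^1 * 1039^1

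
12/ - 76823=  - 1 + 76811/76823 = - 0.00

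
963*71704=69050952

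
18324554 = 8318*2203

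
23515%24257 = 23515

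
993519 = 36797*27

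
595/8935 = 119/1787 = 0.07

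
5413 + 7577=12990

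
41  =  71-30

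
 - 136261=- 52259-84002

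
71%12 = 11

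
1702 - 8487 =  - 6785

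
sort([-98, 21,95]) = [ -98,21, 95 ]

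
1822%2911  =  1822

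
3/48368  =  3/48368  =  0.00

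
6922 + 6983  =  13905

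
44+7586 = 7630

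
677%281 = 115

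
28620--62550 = 91170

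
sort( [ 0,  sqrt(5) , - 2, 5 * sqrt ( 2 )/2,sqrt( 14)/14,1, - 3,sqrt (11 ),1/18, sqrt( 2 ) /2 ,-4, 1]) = [-4,  -  3,-2,0,1/18,sqrt( 14)/14, sqrt ( 2) /2,1, 1,sqrt( 5 ),sqrt (11), 5 * sqrt( 2 )/2 ]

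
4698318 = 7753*606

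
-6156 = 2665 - 8821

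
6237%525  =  462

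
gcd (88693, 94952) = 11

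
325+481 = 806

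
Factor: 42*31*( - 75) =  - 97650=- 2^1*3^2*5^2*7^1*31^1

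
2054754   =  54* 38051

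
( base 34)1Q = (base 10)60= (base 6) 140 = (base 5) 220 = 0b111100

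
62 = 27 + 35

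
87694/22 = 3986+1/11 = 3986.09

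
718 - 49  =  669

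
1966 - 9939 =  - 7973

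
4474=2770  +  1704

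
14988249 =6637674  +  8350575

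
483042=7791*62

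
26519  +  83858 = 110377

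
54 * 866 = 46764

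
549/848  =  549/848 = 0.65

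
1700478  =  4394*387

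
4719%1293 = 840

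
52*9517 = 494884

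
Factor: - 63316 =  - 2^2*11^1*1439^1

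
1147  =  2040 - 893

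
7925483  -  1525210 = 6400273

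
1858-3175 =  - 1317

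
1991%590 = 221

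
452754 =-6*( - 75459)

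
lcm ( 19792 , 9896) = 19792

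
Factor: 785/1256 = 2^( - 3)*5^1 = 5/8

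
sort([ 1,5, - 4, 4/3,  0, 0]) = [-4,0,  0,1,4/3,5] 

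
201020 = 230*874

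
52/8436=13/2109= 0.01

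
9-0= 9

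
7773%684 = 249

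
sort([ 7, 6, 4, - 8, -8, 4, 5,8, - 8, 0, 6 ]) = [ - 8, - 8, - 8, 0, 4, 4, 5, 6, 6,7,8] 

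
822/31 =26 +16/31 = 26.52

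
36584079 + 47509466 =84093545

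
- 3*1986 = -5958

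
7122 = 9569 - 2447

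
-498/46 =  - 11+4/23 = - 10.83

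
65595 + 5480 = 71075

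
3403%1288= 827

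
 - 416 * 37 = - 15392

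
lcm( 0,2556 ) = 0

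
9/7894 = 9/7894 = 0.00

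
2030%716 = 598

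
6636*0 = 0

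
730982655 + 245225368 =976208023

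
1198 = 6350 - 5152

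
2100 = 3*700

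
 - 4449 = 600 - 5049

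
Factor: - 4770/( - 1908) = 5/2 = 2^(-1)*5^1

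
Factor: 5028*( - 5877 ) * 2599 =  - 2^2 * 3^3*23^1 * 113^1*419^1 * 653^1 = - 76799296044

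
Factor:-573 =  - 3^1 * 191^1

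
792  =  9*88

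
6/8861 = 6/8861 = 0.00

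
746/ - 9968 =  - 1 + 4611/4984=-0.07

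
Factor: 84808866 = 2^1*3^1 * 23^1 * 479^1*1283^1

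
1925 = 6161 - 4236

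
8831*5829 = 51475899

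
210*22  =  4620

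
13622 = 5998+7624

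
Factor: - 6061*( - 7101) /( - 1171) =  - 43039161/1171 = - 3^3*11^1*19^1*29^1* 263^1*1171^( - 1)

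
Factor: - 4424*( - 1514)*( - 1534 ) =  - 2^5*7^1*13^1 * 59^1*79^1*757^1 = - 10274633824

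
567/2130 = 189/710 = 0.27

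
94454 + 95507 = 189961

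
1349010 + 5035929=6384939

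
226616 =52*4358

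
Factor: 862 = 2^1*431^1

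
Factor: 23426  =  2^1*13^1*17^1*53^1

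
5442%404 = 190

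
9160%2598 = 1366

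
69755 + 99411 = 169166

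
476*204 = 97104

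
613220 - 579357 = 33863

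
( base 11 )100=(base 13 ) 94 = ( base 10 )121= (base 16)79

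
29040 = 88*330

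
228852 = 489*468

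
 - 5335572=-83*64284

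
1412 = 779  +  633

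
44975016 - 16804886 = 28170130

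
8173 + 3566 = 11739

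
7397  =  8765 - 1368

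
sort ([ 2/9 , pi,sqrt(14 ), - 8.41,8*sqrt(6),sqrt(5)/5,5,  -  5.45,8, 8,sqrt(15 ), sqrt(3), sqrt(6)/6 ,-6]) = [ - 8.41, - 6, - 5.45,  2/9,  sqrt ( 6 ) /6,sqrt( 5 )/5,sqrt(3 ),  pi, sqrt ( 14),  sqrt(15),5, 8,8, 8*sqrt(6) ] 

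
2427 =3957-1530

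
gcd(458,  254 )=2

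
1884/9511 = 1884/9511 = 0.20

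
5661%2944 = 2717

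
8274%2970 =2334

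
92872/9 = 10319 + 1/9 = 10319.11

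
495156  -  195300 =299856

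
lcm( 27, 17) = 459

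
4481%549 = 89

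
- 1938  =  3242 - 5180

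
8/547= 8/547 = 0.01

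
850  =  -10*( - 85)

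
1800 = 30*60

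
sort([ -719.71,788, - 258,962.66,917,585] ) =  [ - 719.71, - 258, 585, 788,917, 962.66 ]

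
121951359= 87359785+34591574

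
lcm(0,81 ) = 0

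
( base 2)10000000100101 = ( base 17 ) 1B81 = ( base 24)E6L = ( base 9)12253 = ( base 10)8229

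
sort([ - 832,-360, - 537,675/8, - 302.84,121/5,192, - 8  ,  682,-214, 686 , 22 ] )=[ - 832, - 537, - 360, - 302.84,-214, - 8,22,121/5, 675/8,192,682,686] 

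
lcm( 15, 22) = 330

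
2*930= 1860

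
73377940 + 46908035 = 120285975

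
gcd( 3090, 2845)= 5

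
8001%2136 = 1593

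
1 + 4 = 5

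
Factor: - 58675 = - 5^2*2347^1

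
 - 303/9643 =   -  1  +  9340/9643 = - 0.03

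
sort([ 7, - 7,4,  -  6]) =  [- 7,-6, 4, 7 ]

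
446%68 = 38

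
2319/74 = 2319/74= 31.34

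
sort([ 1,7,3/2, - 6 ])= [ - 6,1, 3/2, 7] 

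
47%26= 21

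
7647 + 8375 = 16022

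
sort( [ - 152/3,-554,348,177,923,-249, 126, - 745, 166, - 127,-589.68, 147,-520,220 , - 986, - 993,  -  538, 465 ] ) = [-993,  -  986, - 745,  -  589.68,-554, - 538, - 520, - 249, - 127,-152/3,126,147,166,177,220,348, 465,  923] 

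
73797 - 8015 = 65782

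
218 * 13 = 2834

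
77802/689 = 112 + 634/689= 112.92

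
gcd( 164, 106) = 2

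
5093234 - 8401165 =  - 3307931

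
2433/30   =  81  +  1/10 = 81.10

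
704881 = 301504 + 403377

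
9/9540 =1/1060= 0.00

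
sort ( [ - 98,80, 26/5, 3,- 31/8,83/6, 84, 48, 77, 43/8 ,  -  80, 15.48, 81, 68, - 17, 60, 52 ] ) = [-98,- 80, - 17, - 31/8, 3, 26/5, 43/8,83/6,15.48, 48, 52,60,68, 77, 80,81  ,  84]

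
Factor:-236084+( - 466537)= - 3^3*53^1*491^1 = - 702621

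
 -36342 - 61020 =- 97362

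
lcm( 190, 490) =9310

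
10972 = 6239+4733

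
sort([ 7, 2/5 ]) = [2/5,7] 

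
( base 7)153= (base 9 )106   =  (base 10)87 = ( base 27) 36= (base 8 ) 127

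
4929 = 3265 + 1664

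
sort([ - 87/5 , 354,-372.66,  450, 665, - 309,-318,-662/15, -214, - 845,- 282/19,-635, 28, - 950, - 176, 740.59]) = [ - 950, - 845, - 635  , - 372.66, - 318,  -  309, - 214 , - 176, - 662/15, - 87/5, - 282/19,28, 354, 450, 665,740.59]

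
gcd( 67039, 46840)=1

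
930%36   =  30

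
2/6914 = 1/3457 = 0.00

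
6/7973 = 6/7973 = 0.00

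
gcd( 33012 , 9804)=12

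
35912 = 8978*4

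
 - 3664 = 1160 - 4824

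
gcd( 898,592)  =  2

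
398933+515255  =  914188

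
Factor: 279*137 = 3^2*31^1*137^1 = 38223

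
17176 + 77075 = 94251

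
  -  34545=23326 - 57871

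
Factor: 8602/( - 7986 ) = - 391/363=- 3^( - 1 )*11^( - 2 ) * 17^1*23^1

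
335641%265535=70106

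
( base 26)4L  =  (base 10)125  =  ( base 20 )65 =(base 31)41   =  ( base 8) 175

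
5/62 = 5/62 = 0.08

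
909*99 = 89991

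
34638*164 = 5680632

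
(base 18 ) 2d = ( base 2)110001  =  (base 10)49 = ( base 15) 34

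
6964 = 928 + 6036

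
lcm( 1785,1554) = 132090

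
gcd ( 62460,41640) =20820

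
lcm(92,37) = 3404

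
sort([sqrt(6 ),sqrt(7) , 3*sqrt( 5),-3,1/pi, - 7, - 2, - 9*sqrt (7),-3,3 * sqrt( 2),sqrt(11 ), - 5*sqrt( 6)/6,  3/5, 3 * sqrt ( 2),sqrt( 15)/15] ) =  [ - 9*sqrt( 7),  -  7, - 3, - 3, - 5*sqrt(6) /6 , - 2,sqrt( 15 )/15,  1/pi,3/5,sqrt(6),sqrt( 7 ),sqrt( 11),  3*sqrt( 2),3*sqrt( 2 ), 3 * sqrt( 5 )] 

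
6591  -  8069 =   -  1478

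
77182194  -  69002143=8180051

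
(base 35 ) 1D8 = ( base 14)888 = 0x698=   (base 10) 1688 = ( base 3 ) 2022112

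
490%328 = 162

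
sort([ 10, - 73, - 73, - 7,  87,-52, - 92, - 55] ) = [ - 92, - 73,  -  73, - 55,-52,-7,10, 87 ] 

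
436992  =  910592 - 473600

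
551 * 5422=2987522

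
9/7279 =9/7279 = 0.00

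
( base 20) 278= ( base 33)so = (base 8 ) 1664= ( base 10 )948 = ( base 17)34d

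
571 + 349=920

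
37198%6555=4423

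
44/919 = 44/919 = 0.05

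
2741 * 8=21928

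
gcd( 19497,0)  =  19497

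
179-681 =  - 502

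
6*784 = 4704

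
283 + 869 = 1152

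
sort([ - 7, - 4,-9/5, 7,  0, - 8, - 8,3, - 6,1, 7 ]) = [ - 8, - 8,  -  7, - 6, - 4,- 9/5,0,1,3,7,7 ]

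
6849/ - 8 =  - 857+ 7/8 = - 856.12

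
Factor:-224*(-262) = 2^6*7^1*131^1 = 58688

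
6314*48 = 303072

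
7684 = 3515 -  - 4169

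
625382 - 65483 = 559899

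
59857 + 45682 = 105539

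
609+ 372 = 981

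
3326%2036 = 1290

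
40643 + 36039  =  76682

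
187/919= 187/919=0.20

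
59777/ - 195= - 307 + 88/195  =  -306.55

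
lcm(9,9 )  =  9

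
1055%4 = 3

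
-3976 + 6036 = 2060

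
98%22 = 10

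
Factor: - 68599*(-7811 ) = 535826789  =  73^1*107^1 * 181^1*379^1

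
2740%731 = 547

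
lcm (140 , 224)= 1120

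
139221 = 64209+75012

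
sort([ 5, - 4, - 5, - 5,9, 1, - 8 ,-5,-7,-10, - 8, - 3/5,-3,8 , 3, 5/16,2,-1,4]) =[-10, - 8,  -  8,-7, - 5,-5, - 5, - 4,  -  3,-1, - 3/5, 5/16,1,2,3, 4,5,  8,  9 ] 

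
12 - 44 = - 32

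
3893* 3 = 11679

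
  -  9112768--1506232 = -7606536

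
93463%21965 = 5603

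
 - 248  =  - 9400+9152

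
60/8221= 60/8221 = 0.01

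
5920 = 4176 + 1744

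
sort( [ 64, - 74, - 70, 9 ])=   [-74, - 70, 9, 64 ] 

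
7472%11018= 7472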